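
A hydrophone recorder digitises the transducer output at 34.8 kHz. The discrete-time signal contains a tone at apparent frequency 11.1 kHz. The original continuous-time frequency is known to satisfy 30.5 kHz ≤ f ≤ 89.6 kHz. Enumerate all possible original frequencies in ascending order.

45.9 kHz, 58.5 kHz, 80.7 kHz

Frequencies that alias to 11.1 kHz are k·fs ± 11.1 kHz for integer k ≥ 0.
k=0: 11.1 kHz.
k=1: 23.7 kHz, 45.9 kHz.
k=2: 58.5 kHz, 80.7 kHz.
k=3: 93.3 kHz, 115.5 kHz.
Within [30.5 kHz, 89.6 kHz]: 45.9 kHz, 58.5 kHz, 80.7 kHz.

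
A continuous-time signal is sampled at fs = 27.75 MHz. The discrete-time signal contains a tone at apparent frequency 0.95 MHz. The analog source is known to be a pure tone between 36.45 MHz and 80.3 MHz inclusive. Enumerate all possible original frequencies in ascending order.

54.55 MHz, 56.45 MHz

Frequencies that alias to 0.95 MHz are k·fs ± 0.95 MHz for integer k ≥ 0.
k=0: 0.95 MHz.
k=1: 26.8 MHz, 28.7 MHz.
k=2: 54.55 MHz, 56.45 MHz.
k=3: 82.3 MHz, 84.2 MHz.
Within [36.45 MHz, 80.3 MHz]: 54.55 MHz, 56.45 MHz.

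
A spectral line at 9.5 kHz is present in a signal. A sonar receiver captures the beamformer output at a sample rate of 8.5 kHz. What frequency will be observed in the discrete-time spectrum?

9.5 kHz mod fs = 1 kHz.
1 kHz ≤ fs/2 = 4.25 kHz, appears at 1 kHz.

1 kHz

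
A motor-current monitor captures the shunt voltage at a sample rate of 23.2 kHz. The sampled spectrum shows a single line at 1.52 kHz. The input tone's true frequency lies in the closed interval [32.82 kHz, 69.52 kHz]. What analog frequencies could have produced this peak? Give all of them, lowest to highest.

Frequencies that alias to 1.52 kHz are k·fs ± 1.52 kHz for integer k ≥ 0.
k=0: 1.52 kHz.
k=1: 21.68 kHz, 24.72 kHz.
k=2: 44.88 kHz, 47.92 kHz.
k=3: 68.08 kHz, 71.12 kHz.
k=4: 91.28 kHz, 94.32 kHz.
Within [32.82 kHz, 69.52 kHz]: 44.88 kHz, 47.92 kHz, 68.08 kHz.

44.88 kHz, 47.92 kHz, 68.08 kHz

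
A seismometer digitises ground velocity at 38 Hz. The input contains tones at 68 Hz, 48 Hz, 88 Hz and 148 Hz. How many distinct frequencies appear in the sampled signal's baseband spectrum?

fs/2 = 19 Hz.
68 Hz mod fs = 30 Hz.
30 Hz > fs/2 = 19 Hz, folds to fs − 30 Hz = 8 Hz.
48 Hz mod fs = 10 Hz.
10 Hz ≤ fs/2 = 19 Hz, appears at 10 Hz.
88 Hz mod fs = 12 Hz.
12 Hz ≤ fs/2 = 19 Hz, appears at 12 Hz.
148 Hz mod fs = 34 Hz.
34 Hz > fs/2 = 19 Hz, folds to fs − 34 Hz = 4 Hz.
Distinct values: {4 Hz, 8 Hz, 10 Hz, 12 Hz} → 4.

4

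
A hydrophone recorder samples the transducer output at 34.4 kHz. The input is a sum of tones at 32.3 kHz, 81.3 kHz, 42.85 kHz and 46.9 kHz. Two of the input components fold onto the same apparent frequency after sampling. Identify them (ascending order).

46.9 kHz, 81.3 kHz

fs/2 = 17.2 kHz.
32.3 kHz > fs/2 = 17.2 kHz, folds to fs − 32.3 kHz = 2.1 kHz.
81.3 kHz mod fs = 12.5 kHz.
12.5 kHz ≤ fs/2 = 17.2 kHz, appears at 12.5 kHz.
42.85 kHz mod fs = 8.45 kHz.
8.45 kHz ≤ fs/2 = 17.2 kHz, appears at 8.45 kHz.
46.9 kHz mod fs = 12.5 kHz.
12.5 kHz ≤ fs/2 = 17.2 kHz, appears at 12.5 kHz.
46.9 kHz and 81.3 kHz both map to 12.5 kHz.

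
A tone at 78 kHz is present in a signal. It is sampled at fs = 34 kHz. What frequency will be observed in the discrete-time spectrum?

10 kHz

78 kHz mod fs = 10 kHz.
10 kHz ≤ fs/2 = 17 kHz, appears at 10 kHz.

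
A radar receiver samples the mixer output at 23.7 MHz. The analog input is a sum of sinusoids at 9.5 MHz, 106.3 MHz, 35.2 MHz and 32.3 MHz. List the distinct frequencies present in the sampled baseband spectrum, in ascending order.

8.6 MHz, 9.5 MHz, 11.5 MHz

fs/2 = 11.85 MHz.
9.5 MHz ≤ fs/2 = 11.85 MHz, passes unchanged.
106.3 MHz mod fs = 11.5 MHz.
11.5 MHz ≤ fs/2 = 11.85 MHz, appears at 11.5 MHz.
35.2 MHz mod fs = 11.5 MHz.
11.5 MHz ≤ fs/2 = 11.85 MHz, appears at 11.5 MHz.
32.3 MHz mod fs = 8.6 MHz.
8.6 MHz ≤ fs/2 = 11.85 MHz, appears at 8.6 MHz.
Distinct values: {8.6 MHz, 9.5 MHz, 11.5 MHz}.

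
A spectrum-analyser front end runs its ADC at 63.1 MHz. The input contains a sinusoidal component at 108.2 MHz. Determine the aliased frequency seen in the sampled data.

108.2 MHz mod fs = 45.1 MHz.
45.1 MHz > fs/2 = 31.55 MHz, folds to fs − 45.1 MHz = 18 MHz.

18 MHz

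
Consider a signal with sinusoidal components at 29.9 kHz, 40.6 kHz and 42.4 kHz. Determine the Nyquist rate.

Highest-frequency component: 42.4 kHz.
Nyquist rate = 2 × 42.4 kHz = 84.8 kHz.

84.8 kHz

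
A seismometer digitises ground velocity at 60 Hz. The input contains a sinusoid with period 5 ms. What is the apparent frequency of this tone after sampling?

T = 5 ms → f = 1/T = 200 Hz.
200 Hz mod fs = 20 Hz.
20 Hz ≤ fs/2 = 30 Hz, appears at 20 Hz.

20 Hz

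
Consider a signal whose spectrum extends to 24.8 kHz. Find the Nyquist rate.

Nyquist rate = 2 × 24.8 kHz = 49.6 kHz.

49.6 kHz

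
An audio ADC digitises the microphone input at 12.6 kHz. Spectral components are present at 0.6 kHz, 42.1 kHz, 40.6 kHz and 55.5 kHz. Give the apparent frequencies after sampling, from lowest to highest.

0.6 kHz, 2.8 kHz, 4.3 kHz, 5.1 kHz

fs/2 = 6.3 kHz.
0.6 kHz ≤ fs/2 = 6.3 kHz, passes unchanged.
42.1 kHz mod fs = 4.3 kHz.
4.3 kHz ≤ fs/2 = 6.3 kHz, appears at 4.3 kHz.
40.6 kHz mod fs = 2.8 kHz.
2.8 kHz ≤ fs/2 = 6.3 kHz, appears at 2.8 kHz.
55.5 kHz mod fs = 5.1 kHz.
5.1 kHz ≤ fs/2 = 6.3 kHz, appears at 5.1 kHz.
Distinct values: {0.6 kHz, 2.8 kHz, 4.3 kHz, 5.1 kHz}.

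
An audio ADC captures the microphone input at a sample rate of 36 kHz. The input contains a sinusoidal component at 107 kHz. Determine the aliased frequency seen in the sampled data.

1 kHz

107 kHz mod fs = 35 kHz.
35 kHz > fs/2 = 18 kHz, folds to fs − 35 kHz = 1 kHz.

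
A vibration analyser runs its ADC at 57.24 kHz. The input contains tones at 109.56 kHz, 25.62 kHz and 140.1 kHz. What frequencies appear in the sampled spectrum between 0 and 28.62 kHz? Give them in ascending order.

fs/2 = 28.62 kHz.
109.56 kHz mod fs = 52.32 kHz.
52.32 kHz > fs/2 = 28.62 kHz, folds to fs − 52.32 kHz = 4.92 kHz.
25.62 kHz ≤ fs/2 = 28.62 kHz, passes unchanged.
140.1 kHz mod fs = 25.62 kHz.
25.62 kHz ≤ fs/2 = 28.62 kHz, appears at 25.62 kHz.
Distinct values: {4.92 kHz, 25.62 kHz}.

4.92 kHz, 25.62 kHz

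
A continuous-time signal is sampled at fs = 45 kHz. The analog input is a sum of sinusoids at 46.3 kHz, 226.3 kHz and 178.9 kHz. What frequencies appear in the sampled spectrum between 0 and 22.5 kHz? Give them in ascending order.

fs/2 = 22.5 kHz.
46.3 kHz mod fs = 1.3 kHz.
1.3 kHz ≤ fs/2 = 22.5 kHz, appears at 1.3 kHz.
226.3 kHz mod fs = 1.3 kHz.
1.3 kHz ≤ fs/2 = 22.5 kHz, appears at 1.3 kHz.
178.9 kHz mod fs = 43.9 kHz.
43.9 kHz > fs/2 = 22.5 kHz, folds to fs − 43.9 kHz = 1.1 kHz.
Distinct values: {1.1 kHz, 1.3 kHz}.

1.1 kHz, 1.3 kHz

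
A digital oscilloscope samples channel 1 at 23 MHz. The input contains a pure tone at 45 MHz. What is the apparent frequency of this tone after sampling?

45 MHz mod fs = 22 MHz.
22 MHz > fs/2 = 11.5 MHz, folds to fs − 22 MHz = 1 MHz.

1 MHz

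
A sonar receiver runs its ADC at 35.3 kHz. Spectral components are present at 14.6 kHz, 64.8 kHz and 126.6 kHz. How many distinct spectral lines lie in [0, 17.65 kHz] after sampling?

fs/2 = 17.65 kHz.
14.6 kHz ≤ fs/2 = 17.65 kHz, passes unchanged.
64.8 kHz mod fs = 29.5 kHz.
29.5 kHz > fs/2 = 17.65 kHz, folds to fs − 29.5 kHz = 5.8 kHz.
126.6 kHz mod fs = 20.7 kHz.
20.7 kHz > fs/2 = 17.65 kHz, folds to fs − 20.7 kHz = 14.6 kHz.
Distinct values: {5.8 kHz, 14.6 kHz} → 2.

2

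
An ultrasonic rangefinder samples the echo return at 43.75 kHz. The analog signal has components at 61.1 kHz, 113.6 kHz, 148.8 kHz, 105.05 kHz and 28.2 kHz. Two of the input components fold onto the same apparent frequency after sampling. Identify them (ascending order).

105.05 kHz, 148.8 kHz

fs/2 = 21.875 kHz.
61.1 kHz mod fs = 17.35 kHz.
17.35 kHz ≤ fs/2 = 21.875 kHz, appears at 17.35 kHz.
113.6 kHz mod fs = 26.1 kHz.
26.1 kHz > fs/2 = 21.875 kHz, folds to fs − 26.1 kHz = 17.65 kHz.
148.8 kHz mod fs = 17.55 kHz.
17.55 kHz ≤ fs/2 = 21.875 kHz, appears at 17.55 kHz.
105.05 kHz mod fs = 17.55 kHz.
17.55 kHz ≤ fs/2 = 21.875 kHz, appears at 17.55 kHz.
28.2 kHz > fs/2 = 21.875 kHz, folds to fs − 28.2 kHz = 15.55 kHz.
105.05 kHz and 148.8 kHz both map to 17.55 kHz.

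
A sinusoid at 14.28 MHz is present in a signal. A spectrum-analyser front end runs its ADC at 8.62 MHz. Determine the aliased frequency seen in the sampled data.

14.28 MHz mod fs = 5.66 MHz.
5.66 MHz > fs/2 = 4.31 MHz, folds to fs − 5.66 MHz = 2.96 MHz.

2.96 MHz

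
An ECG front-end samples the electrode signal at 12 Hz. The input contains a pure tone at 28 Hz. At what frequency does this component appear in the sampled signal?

4 Hz

28 Hz mod fs = 4 Hz.
4 Hz ≤ fs/2 = 6 Hz, appears at 4 Hz.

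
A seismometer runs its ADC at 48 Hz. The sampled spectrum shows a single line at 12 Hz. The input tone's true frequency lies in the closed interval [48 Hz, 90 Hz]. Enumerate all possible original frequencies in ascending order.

Frequencies that alias to 12 Hz are k·fs ± 12 Hz for integer k ≥ 0.
k=0: 12 Hz.
k=1: 36 Hz, 60 Hz.
k=2: 84 Hz, 108 Hz.
k=3: 132 Hz, 156 Hz.
Within [48 Hz, 90 Hz]: 60 Hz, 84 Hz.

60 Hz, 84 Hz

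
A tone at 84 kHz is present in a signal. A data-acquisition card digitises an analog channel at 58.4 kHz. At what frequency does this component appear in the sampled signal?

84 kHz mod fs = 25.6 kHz.
25.6 kHz ≤ fs/2 = 29.2 kHz, appears at 25.6 kHz.

25.6 kHz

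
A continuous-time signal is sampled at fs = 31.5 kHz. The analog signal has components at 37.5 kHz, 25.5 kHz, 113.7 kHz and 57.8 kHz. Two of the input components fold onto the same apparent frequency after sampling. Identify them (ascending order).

fs/2 = 15.75 kHz.
37.5 kHz mod fs = 6 kHz.
6 kHz ≤ fs/2 = 15.75 kHz, appears at 6 kHz.
25.5 kHz > fs/2 = 15.75 kHz, folds to fs − 25.5 kHz = 6 kHz.
113.7 kHz mod fs = 19.2 kHz.
19.2 kHz > fs/2 = 15.75 kHz, folds to fs − 19.2 kHz = 12.3 kHz.
57.8 kHz mod fs = 26.3 kHz.
26.3 kHz > fs/2 = 15.75 kHz, folds to fs − 26.3 kHz = 5.2 kHz.
25.5 kHz and 37.5 kHz both map to 6 kHz.

25.5 kHz, 37.5 kHz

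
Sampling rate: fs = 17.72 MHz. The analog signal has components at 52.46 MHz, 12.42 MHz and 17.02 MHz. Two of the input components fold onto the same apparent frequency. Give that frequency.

fs/2 = 8.86 MHz.
52.46 MHz mod fs = 17.02 MHz.
17.02 MHz > fs/2 = 8.86 MHz, folds to fs − 17.02 MHz = 0.7 MHz.
12.42 MHz > fs/2 = 8.86 MHz, folds to fs − 12.42 MHz = 5.3 MHz.
17.02 MHz > fs/2 = 8.86 MHz, folds to fs − 17.02 MHz = 0.7 MHz.
17.02 MHz and 52.46 MHz both map to 0.7 MHz.

0.7 MHz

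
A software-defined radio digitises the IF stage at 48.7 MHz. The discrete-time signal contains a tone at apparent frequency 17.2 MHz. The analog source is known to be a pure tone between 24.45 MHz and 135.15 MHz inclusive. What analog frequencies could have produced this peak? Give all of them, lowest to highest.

Frequencies that alias to 17.2 MHz are k·fs ± 17.2 MHz for integer k ≥ 0.
k=0: 17.2 MHz.
k=1: 31.5 MHz, 65.9 MHz.
k=2: 80.2 MHz, 114.6 MHz.
k=3: 128.9 MHz, 163.3 MHz.
k=4: 177.6 MHz, 212 MHz.
Within [24.45 MHz, 135.15 MHz]: 31.5 MHz, 65.9 MHz, 80.2 MHz, 114.6 MHz, 128.9 MHz.

31.5 MHz, 65.9 MHz, 80.2 MHz, 114.6 MHz, 128.9 MHz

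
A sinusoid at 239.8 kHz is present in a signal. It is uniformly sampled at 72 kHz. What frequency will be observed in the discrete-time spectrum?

23.8 kHz

239.8 kHz mod fs = 23.8 kHz.
23.8 kHz ≤ fs/2 = 36 kHz, appears at 23.8 kHz.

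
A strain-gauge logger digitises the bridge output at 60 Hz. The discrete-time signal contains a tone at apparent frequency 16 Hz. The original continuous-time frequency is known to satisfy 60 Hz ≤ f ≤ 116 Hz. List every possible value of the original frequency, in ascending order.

76 Hz, 104 Hz

Frequencies that alias to 16 Hz are k·fs ± 16 Hz for integer k ≥ 0.
k=0: 16 Hz.
k=1: 44 Hz, 76 Hz.
k=2: 104 Hz, 136 Hz.
k=3: 164 Hz, 196 Hz.
Within [60 Hz, 116 Hz]: 76 Hz, 104 Hz.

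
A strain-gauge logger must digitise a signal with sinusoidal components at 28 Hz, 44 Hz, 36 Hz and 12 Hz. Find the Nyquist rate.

Highest-frequency component: 44 Hz.
Nyquist rate = 2 × 44 Hz = 88 Hz.

88 Hz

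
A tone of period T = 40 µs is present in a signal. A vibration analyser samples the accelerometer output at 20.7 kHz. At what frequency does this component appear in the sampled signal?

T = 40 µs → f = 1/T = 25 kHz.
25 kHz mod fs = 4.3 kHz.
4.3 kHz ≤ fs/2 = 10.35 kHz, appears at 4.3 kHz.

4.3 kHz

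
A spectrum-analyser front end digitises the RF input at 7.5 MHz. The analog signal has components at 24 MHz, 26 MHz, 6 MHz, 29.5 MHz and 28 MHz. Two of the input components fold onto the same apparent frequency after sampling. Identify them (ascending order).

fs/2 = 3.75 MHz.
24 MHz mod fs = 1.5 MHz.
1.5 MHz ≤ fs/2 = 3.75 MHz, appears at 1.5 MHz.
26 MHz mod fs = 3.5 MHz.
3.5 MHz ≤ fs/2 = 3.75 MHz, appears at 3.5 MHz.
6 MHz > fs/2 = 3.75 MHz, folds to fs − 6 MHz = 1.5 MHz.
29.5 MHz mod fs = 7 MHz.
7 MHz > fs/2 = 3.75 MHz, folds to fs − 7 MHz = 0.5 MHz.
28 MHz mod fs = 5.5 MHz.
5.5 MHz > fs/2 = 3.75 MHz, folds to fs − 5.5 MHz = 2 MHz.
6 MHz and 24 MHz both map to 1.5 MHz.

6 MHz, 24 MHz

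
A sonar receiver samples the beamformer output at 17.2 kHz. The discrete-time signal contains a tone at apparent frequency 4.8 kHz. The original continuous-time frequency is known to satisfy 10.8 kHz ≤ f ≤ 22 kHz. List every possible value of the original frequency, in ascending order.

Frequencies that alias to 4.8 kHz are k·fs ± 4.8 kHz for integer k ≥ 0.
k=0: 4.8 kHz.
k=1: 12.4 kHz, 22 kHz.
k=2: 29.6 kHz, 39.2 kHz.
Within [10.8 kHz, 22 kHz]: 12.4 kHz, 22 kHz.

12.4 kHz, 22 kHz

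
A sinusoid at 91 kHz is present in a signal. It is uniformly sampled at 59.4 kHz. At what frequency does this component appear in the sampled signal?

27.8 kHz

91 kHz mod fs = 31.6 kHz.
31.6 kHz > fs/2 = 29.7 kHz, folds to fs − 31.6 kHz = 27.8 kHz.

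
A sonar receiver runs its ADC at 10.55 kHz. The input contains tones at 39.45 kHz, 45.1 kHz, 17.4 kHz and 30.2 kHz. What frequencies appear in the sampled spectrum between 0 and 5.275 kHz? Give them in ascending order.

fs/2 = 5.275 kHz.
39.45 kHz mod fs = 7.8 kHz.
7.8 kHz > fs/2 = 5.275 kHz, folds to fs − 7.8 kHz = 2.75 kHz.
45.1 kHz mod fs = 2.9 kHz.
2.9 kHz ≤ fs/2 = 5.275 kHz, appears at 2.9 kHz.
17.4 kHz mod fs = 6.85 kHz.
6.85 kHz > fs/2 = 5.275 kHz, folds to fs − 6.85 kHz = 3.7 kHz.
30.2 kHz mod fs = 9.1 kHz.
9.1 kHz > fs/2 = 5.275 kHz, folds to fs − 9.1 kHz = 1.45 kHz.
Distinct values: {1.45 kHz, 2.75 kHz, 2.9 kHz, 3.7 kHz}.

1.45 kHz, 2.75 kHz, 2.9 kHz, 3.7 kHz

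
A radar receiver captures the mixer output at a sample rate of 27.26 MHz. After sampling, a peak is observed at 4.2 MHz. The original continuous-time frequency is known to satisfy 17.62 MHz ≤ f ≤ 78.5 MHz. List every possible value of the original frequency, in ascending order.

23.06 MHz, 31.46 MHz, 50.32 MHz, 58.72 MHz, 77.58 MHz

Frequencies that alias to 4.2 MHz are k·fs ± 4.2 MHz for integer k ≥ 0.
k=0: 4.2 MHz.
k=1: 23.06 MHz, 31.46 MHz.
k=2: 50.32 MHz, 58.72 MHz.
k=3: 77.58 MHz, 85.98 MHz.
k=4: 104.84 MHz, 113.24 MHz.
Within [17.62 MHz, 78.5 MHz]: 23.06 MHz, 31.46 MHz, 50.32 MHz, 58.72 MHz, 77.58 MHz.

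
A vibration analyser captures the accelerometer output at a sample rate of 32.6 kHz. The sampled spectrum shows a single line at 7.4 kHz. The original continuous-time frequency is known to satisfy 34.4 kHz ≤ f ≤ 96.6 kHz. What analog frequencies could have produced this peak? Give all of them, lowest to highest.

Frequencies that alias to 7.4 kHz are k·fs ± 7.4 kHz for integer k ≥ 0.
k=0: 7.4 kHz.
k=1: 25.2 kHz, 40 kHz.
k=2: 57.8 kHz, 72.6 kHz.
k=3: 90.4 kHz, 105.2 kHz.
k=4: 123 kHz, 137.8 kHz.
Within [34.4 kHz, 96.6 kHz]: 40 kHz, 57.8 kHz, 72.6 kHz, 90.4 kHz.

40 kHz, 57.8 kHz, 72.6 kHz, 90.4 kHz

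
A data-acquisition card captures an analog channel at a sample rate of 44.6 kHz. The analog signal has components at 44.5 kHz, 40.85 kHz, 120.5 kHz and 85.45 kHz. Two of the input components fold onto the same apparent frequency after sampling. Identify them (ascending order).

fs/2 = 22.3 kHz.
44.5 kHz > fs/2 = 22.3 kHz, folds to fs − 44.5 kHz = 0.1 kHz.
40.85 kHz > fs/2 = 22.3 kHz, folds to fs − 40.85 kHz = 3.75 kHz.
120.5 kHz mod fs = 31.3 kHz.
31.3 kHz > fs/2 = 22.3 kHz, folds to fs − 31.3 kHz = 13.3 kHz.
85.45 kHz mod fs = 40.85 kHz.
40.85 kHz > fs/2 = 22.3 kHz, folds to fs − 40.85 kHz = 3.75 kHz.
40.85 kHz and 85.45 kHz both map to 3.75 kHz.

40.85 kHz, 85.45 kHz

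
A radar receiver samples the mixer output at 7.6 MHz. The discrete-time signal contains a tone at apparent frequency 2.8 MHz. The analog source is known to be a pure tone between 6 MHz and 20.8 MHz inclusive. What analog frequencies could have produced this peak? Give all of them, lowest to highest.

Frequencies that alias to 2.8 MHz are k·fs ± 2.8 MHz for integer k ≥ 0.
k=0: 2.8 MHz.
k=1: 4.8 MHz, 10.4 MHz.
k=2: 12.4 MHz, 18 MHz.
k=3: 20 MHz, 25.6 MHz.
k=4: 27.6 MHz, 33.2 MHz.
Within [6 MHz, 20.8 MHz]: 10.4 MHz, 12.4 MHz, 18 MHz, 20 MHz.

10.4 MHz, 12.4 MHz, 18 MHz, 20 MHz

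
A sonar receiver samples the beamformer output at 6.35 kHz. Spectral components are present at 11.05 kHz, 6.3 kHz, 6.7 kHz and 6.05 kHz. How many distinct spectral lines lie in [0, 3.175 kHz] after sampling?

4

fs/2 = 3.175 kHz.
11.05 kHz mod fs = 4.7 kHz.
4.7 kHz > fs/2 = 3.175 kHz, folds to fs − 4.7 kHz = 1.65 kHz.
6.3 kHz > fs/2 = 3.175 kHz, folds to fs − 6.3 kHz = 0.05 kHz.
6.7 kHz mod fs = 0.35 kHz.
0.35 kHz ≤ fs/2 = 3.175 kHz, appears at 0.35 kHz.
6.05 kHz > fs/2 = 3.175 kHz, folds to fs − 6.05 kHz = 0.3 kHz.
Distinct values: {0.05 kHz, 0.3 kHz, 0.35 kHz, 1.65 kHz} → 4.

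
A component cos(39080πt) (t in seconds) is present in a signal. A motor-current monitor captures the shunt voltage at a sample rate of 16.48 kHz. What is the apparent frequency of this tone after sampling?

3.06 kHz

ω = 39080π rad/s → f = ω/(2π) = 19540 Hz = 19.54 kHz.
19.54 kHz mod fs = 3.06 kHz.
3.06 kHz ≤ fs/2 = 8.24 kHz, appears at 3.06 kHz.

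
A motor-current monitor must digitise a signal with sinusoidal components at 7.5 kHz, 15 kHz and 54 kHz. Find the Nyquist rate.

108 kHz

Highest-frequency component: 54 kHz.
Nyquist rate = 2 × 54 kHz = 108 kHz.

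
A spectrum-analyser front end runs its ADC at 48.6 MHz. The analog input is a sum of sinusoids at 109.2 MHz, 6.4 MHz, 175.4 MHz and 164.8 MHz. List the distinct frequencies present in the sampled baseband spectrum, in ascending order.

fs/2 = 24.3 MHz.
109.2 MHz mod fs = 12 MHz.
12 MHz ≤ fs/2 = 24.3 MHz, appears at 12 MHz.
6.4 MHz ≤ fs/2 = 24.3 MHz, passes unchanged.
175.4 MHz mod fs = 29.6 MHz.
29.6 MHz > fs/2 = 24.3 MHz, folds to fs − 29.6 MHz = 19 MHz.
164.8 MHz mod fs = 19 MHz.
19 MHz ≤ fs/2 = 24.3 MHz, appears at 19 MHz.
Distinct values: {6.4 MHz, 12 MHz, 19 MHz}.

6.4 MHz, 12 MHz, 19 MHz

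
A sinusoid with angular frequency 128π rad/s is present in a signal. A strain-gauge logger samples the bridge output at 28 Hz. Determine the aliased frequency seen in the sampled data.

ω = 128π rad/s → f = ω/(2π) = 64 Hz.
64 Hz mod fs = 8 Hz.
8 Hz ≤ fs/2 = 14 Hz, appears at 8 Hz.

8 Hz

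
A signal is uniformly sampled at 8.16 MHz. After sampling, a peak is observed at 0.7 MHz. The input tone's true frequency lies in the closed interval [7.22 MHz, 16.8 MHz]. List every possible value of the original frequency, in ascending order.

Frequencies that alias to 0.7 MHz are k·fs ± 0.7 MHz for integer k ≥ 0.
k=0: 0.7 MHz.
k=1: 7.46 MHz, 8.86 MHz.
k=2: 15.62 MHz, 17.02 MHz.
k=3: 23.78 MHz, 25.18 MHz.
Within [7.22 MHz, 16.8 MHz]: 7.46 MHz, 8.86 MHz, 15.62 MHz.

7.46 MHz, 8.86 MHz, 15.62 MHz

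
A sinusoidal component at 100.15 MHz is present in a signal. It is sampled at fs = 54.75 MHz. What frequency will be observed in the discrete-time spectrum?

100.15 MHz mod fs = 45.4 MHz.
45.4 MHz > fs/2 = 27.375 MHz, folds to fs − 45.4 MHz = 9.35 MHz.

9.35 MHz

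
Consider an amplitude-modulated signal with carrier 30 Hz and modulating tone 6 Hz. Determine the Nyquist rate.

AM sidebands sit at fc ± fm = 24 Hz and 36 Hz.
Highest-frequency component: 36 Hz.
Nyquist rate = 2 × 36 Hz = 72 Hz.

72 Hz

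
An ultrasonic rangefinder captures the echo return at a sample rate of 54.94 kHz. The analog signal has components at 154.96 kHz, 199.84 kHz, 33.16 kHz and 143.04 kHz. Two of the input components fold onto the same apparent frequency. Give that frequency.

21.78 kHz

fs/2 = 27.47 kHz.
154.96 kHz mod fs = 45.08 kHz.
45.08 kHz > fs/2 = 27.47 kHz, folds to fs − 45.08 kHz = 9.86 kHz.
199.84 kHz mod fs = 35.02 kHz.
35.02 kHz > fs/2 = 27.47 kHz, folds to fs − 35.02 kHz = 19.92 kHz.
33.16 kHz > fs/2 = 27.47 kHz, folds to fs − 33.16 kHz = 21.78 kHz.
143.04 kHz mod fs = 33.16 kHz.
33.16 kHz > fs/2 = 27.47 kHz, folds to fs − 33.16 kHz = 21.78 kHz.
33.16 kHz and 143.04 kHz both map to 21.78 kHz.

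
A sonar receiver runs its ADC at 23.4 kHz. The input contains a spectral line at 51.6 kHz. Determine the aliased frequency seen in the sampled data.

4.8 kHz

51.6 kHz mod fs = 4.8 kHz.
4.8 kHz ≤ fs/2 = 11.7 kHz, appears at 4.8 kHz.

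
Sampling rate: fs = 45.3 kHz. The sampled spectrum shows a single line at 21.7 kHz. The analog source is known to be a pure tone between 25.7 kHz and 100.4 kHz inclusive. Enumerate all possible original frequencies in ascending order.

Frequencies that alias to 21.7 kHz are k·fs ± 21.7 kHz for integer k ≥ 0.
k=0: 21.7 kHz.
k=1: 23.6 kHz, 67 kHz.
k=2: 68.9 kHz, 112.3 kHz.
k=3: 114.2 kHz, 157.6 kHz.
Within [25.7 kHz, 100.4 kHz]: 67 kHz, 68.9 kHz.

67 kHz, 68.9 kHz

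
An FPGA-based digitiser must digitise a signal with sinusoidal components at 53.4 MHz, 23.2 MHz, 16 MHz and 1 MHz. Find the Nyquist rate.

106.8 MHz

Highest-frequency component: 53.4 MHz.
Nyquist rate = 2 × 53.4 MHz = 106.8 MHz.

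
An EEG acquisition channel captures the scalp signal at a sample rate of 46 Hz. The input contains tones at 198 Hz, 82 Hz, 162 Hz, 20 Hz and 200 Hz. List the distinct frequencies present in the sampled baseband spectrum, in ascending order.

10 Hz, 14 Hz, 16 Hz, 20 Hz, 22 Hz

fs/2 = 23 Hz.
198 Hz mod fs = 14 Hz.
14 Hz ≤ fs/2 = 23 Hz, appears at 14 Hz.
82 Hz mod fs = 36 Hz.
36 Hz > fs/2 = 23 Hz, folds to fs − 36 Hz = 10 Hz.
162 Hz mod fs = 24 Hz.
24 Hz > fs/2 = 23 Hz, folds to fs − 24 Hz = 22 Hz.
20 Hz ≤ fs/2 = 23 Hz, passes unchanged.
200 Hz mod fs = 16 Hz.
16 Hz ≤ fs/2 = 23 Hz, appears at 16 Hz.
Distinct values: {10 Hz, 14 Hz, 16 Hz, 20 Hz, 22 Hz}.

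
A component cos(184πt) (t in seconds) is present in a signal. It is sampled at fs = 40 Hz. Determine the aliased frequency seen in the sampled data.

ω = 184π rad/s → f = ω/(2π) = 92 Hz.
92 Hz mod fs = 12 Hz.
12 Hz ≤ fs/2 = 20 Hz, appears at 12 Hz.

12 Hz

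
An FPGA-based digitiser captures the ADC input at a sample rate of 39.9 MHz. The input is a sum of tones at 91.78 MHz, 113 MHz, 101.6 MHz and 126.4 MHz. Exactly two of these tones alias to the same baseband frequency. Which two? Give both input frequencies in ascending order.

113 MHz, 126.4 MHz

fs/2 = 19.95 MHz.
91.78 MHz mod fs = 11.98 MHz.
11.98 MHz ≤ fs/2 = 19.95 MHz, appears at 11.98 MHz.
113 MHz mod fs = 33.2 MHz.
33.2 MHz > fs/2 = 19.95 MHz, folds to fs − 33.2 MHz = 6.7 MHz.
101.6 MHz mod fs = 21.8 MHz.
21.8 MHz > fs/2 = 19.95 MHz, folds to fs − 21.8 MHz = 18.1 MHz.
126.4 MHz mod fs = 6.7 MHz.
6.7 MHz ≤ fs/2 = 19.95 MHz, appears at 6.7 MHz.
113 MHz and 126.4 MHz both map to 6.7 MHz.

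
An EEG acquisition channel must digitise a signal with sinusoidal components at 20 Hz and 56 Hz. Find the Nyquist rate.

Highest-frequency component: 56 Hz.
Nyquist rate = 2 × 56 Hz = 112 Hz.

112 Hz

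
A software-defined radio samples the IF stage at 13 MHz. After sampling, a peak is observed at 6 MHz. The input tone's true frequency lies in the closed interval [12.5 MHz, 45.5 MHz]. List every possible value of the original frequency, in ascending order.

19 MHz, 20 MHz, 32 MHz, 33 MHz, 45 MHz

Frequencies that alias to 6 MHz are k·fs ± 6 MHz for integer k ≥ 0.
k=0: 6 MHz.
k=1: 7 MHz, 19 MHz.
k=2: 20 MHz, 32 MHz.
k=3: 33 MHz, 45 MHz.
k=4: 46 MHz, 58 MHz.
Within [12.5 MHz, 45.5 MHz]: 19 MHz, 20 MHz, 32 MHz, 33 MHz, 45 MHz.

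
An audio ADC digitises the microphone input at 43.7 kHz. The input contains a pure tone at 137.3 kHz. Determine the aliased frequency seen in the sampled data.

137.3 kHz mod fs = 6.2 kHz.
6.2 kHz ≤ fs/2 = 21.85 kHz, appears at 6.2 kHz.

6.2 kHz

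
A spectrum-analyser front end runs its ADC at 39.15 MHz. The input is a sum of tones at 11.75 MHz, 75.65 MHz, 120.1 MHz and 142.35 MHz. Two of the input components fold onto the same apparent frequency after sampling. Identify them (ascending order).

75.65 MHz, 120.1 MHz

fs/2 = 19.575 MHz.
11.75 MHz ≤ fs/2 = 19.575 MHz, passes unchanged.
75.65 MHz mod fs = 36.5 MHz.
36.5 MHz > fs/2 = 19.575 MHz, folds to fs − 36.5 MHz = 2.65 MHz.
120.1 MHz mod fs = 2.65 MHz.
2.65 MHz ≤ fs/2 = 19.575 MHz, appears at 2.65 MHz.
142.35 MHz mod fs = 24.9 MHz.
24.9 MHz > fs/2 = 19.575 MHz, folds to fs − 24.9 MHz = 14.25 MHz.
75.65 MHz and 120.1 MHz both map to 2.65 MHz.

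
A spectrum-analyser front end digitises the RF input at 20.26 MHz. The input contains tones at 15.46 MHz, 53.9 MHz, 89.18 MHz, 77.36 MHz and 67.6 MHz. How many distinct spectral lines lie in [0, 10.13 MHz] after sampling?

fs/2 = 10.13 MHz.
15.46 MHz > fs/2 = 10.13 MHz, folds to fs − 15.46 MHz = 4.8 MHz.
53.9 MHz mod fs = 13.38 MHz.
13.38 MHz > fs/2 = 10.13 MHz, folds to fs − 13.38 MHz = 6.88 MHz.
89.18 MHz mod fs = 8.14 MHz.
8.14 MHz ≤ fs/2 = 10.13 MHz, appears at 8.14 MHz.
77.36 MHz mod fs = 16.58 MHz.
16.58 MHz > fs/2 = 10.13 MHz, folds to fs − 16.58 MHz = 3.68 MHz.
67.6 MHz mod fs = 6.82 MHz.
6.82 MHz ≤ fs/2 = 10.13 MHz, appears at 6.82 MHz.
Distinct values: {3.68 MHz, 4.8 MHz, 6.82 MHz, 6.88 MHz, 8.14 MHz} → 5.

5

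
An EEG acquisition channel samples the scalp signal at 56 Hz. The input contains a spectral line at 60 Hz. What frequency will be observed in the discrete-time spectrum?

4 Hz

60 Hz mod fs = 4 Hz.
4 Hz ≤ fs/2 = 28 Hz, appears at 4 Hz.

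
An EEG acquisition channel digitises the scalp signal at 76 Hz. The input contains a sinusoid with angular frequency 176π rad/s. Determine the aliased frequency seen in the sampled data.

ω = 176π rad/s → f = ω/(2π) = 88 Hz.
88 Hz mod fs = 12 Hz.
12 Hz ≤ fs/2 = 38 Hz, appears at 12 Hz.

12 Hz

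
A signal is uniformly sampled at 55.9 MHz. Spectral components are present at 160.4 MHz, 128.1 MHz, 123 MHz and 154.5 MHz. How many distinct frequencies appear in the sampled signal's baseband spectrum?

fs/2 = 27.95 MHz.
160.4 MHz mod fs = 48.6 MHz.
48.6 MHz > fs/2 = 27.95 MHz, folds to fs − 48.6 MHz = 7.3 MHz.
128.1 MHz mod fs = 16.3 MHz.
16.3 MHz ≤ fs/2 = 27.95 MHz, appears at 16.3 MHz.
123 MHz mod fs = 11.2 MHz.
11.2 MHz ≤ fs/2 = 27.95 MHz, appears at 11.2 MHz.
154.5 MHz mod fs = 42.7 MHz.
42.7 MHz > fs/2 = 27.95 MHz, folds to fs − 42.7 MHz = 13.2 MHz.
Distinct values: {7.3 MHz, 11.2 MHz, 13.2 MHz, 16.3 MHz} → 4.

4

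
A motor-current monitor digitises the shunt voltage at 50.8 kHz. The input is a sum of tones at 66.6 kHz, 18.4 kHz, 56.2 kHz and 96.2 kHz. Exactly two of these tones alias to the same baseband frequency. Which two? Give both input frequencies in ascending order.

56.2 kHz, 96.2 kHz

fs/2 = 25.4 kHz.
66.6 kHz mod fs = 15.8 kHz.
15.8 kHz ≤ fs/2 = 25.4 kHz, appears at 15.8 kHz.
18.4 kHz ≤ fs/2 = 25.4 kHz, passes unchanged.
56.2 kHz mod fs = 5.4 kHz.
5.4 kHz ≤ fs/2 = 25.4 kHz, appears at 5.4 kHz.
96.2 kHz mod fs = 45.4 kHz.
45.4 kHz > fs/2 = 25.4 kHz, folds to fs − 45.4 kHz = 5.4 kHz.
56.2 kHz and 96.2 kHz both map to 5.4 kHz.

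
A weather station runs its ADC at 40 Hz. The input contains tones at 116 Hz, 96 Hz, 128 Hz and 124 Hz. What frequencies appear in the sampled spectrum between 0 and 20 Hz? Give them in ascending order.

fs/2 = 20 Hz.
116 Hz mod fs = 36 Hz.
36 Hz > fs/2 = 20 Hz, folds to fs − 36 Hz = 4 Hz.
96 Hz mod fs = 16 Hz.
16 Hz ≤ fs/2 = 20 Hz, appears at 16 Hz.
128 Hz mod fs = 8 Hz.
8 Hz ≤ fs/2 = 20 Hz, appears at 8 Hz.
124 Hz mod fs = 4 Hz.
4 Hz ≤ fs/2 = 20 Hz, appears at 4 Hz.
Distinct values: {4 Hz, 8 Hz, 16 Hz}.

4 Hz, 8 Hz, 16 Hz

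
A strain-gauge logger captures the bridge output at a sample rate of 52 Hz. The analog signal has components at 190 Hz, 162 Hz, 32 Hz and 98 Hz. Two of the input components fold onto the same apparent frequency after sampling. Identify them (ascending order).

98 Hz, 162 Hz

fs/2 = 26 Hz.
190 Hz mod fs = 34 Hz.
34 Hz > fs/2 = 26 Hz, folds to fs − 34 Hz = 18 Hz.
162 Hz mod fs = 6 Hz.
6 Hz ≤ fs/2 = 26 Hz, appears at 6 Hz.
32 Hz > fs/2 = 26 Hz, folds to fs − 32 Hz = 20 Hz.
98 Hz mod fs = 46 Hz.
46 Hz > fs/2 = 26 Hz, folds to fs − 46 Hz = 6 Hz.
98 Hz and 162 Hz both map to 6 Hz.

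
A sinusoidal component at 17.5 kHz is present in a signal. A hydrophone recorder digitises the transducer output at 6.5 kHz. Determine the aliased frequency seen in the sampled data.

17.5 kHz mod fs = 4.5 kHz.
4.5 kHz > fs/2 = 3.25 kHz, folds to fs − 4.5 kHz = 2 kHz.

2 kHz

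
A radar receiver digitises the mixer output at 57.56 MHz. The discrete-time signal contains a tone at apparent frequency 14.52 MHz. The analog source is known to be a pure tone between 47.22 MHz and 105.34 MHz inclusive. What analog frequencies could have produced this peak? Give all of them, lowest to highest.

72.08 MHz, 100.6 MHz

Frequencies that alias to 14.52 MHz are k·fs ± 14.52 MHz for integer k ≥ 0.
k=0: 14.52 MHz.
k=1: 43.04 MHz, 72.08 MHz.
k=2: 100.6 MHz, 129.64 MHz.
k=3: 158.16 MHz, 187.2 MHz.
Within [47.22 MHz, 105.34 MHz]: 72.08 MHz, 100.6 MHz.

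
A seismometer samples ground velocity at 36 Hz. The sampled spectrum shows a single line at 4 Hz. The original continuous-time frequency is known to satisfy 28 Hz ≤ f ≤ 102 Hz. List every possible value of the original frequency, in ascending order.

Frequencies that alias to 4 Hz are k·fs ± 4 Hz for integer k ≥ 0.
k=0: 4 Hz.
k=1: 32 Hz, 40 Hz.
k=2: 68 Hz, 76 Hz.
k=3: 104 Hz, 112 Hz.
Within [28 Hz, 102 Hz]: 32 Hz, 40 Hz, 68 Hz, 76 Hz.

32 Hz, 40 Hz, 68 Hz, 76 Hz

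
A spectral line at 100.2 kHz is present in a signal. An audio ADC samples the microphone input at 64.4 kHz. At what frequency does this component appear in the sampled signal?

28.6 kHz

100.2 kHz mod fs = 35.8 kHz.
35.8 kHz > fs/2 = 32.2 kHz, folds to fs − 35.8 kHz = 28.6 kHz.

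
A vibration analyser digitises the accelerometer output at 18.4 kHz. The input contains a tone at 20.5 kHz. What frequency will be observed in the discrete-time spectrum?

2.1 kHz

20.5 kHz mod fs = 2.1 kHz.
2.1 kHz ≤ fs/2 = 9.2 kHz, appears at 2.1 kHz.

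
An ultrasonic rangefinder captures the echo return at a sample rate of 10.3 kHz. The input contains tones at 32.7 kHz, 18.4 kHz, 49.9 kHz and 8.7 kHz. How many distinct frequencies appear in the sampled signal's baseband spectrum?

3

fs/2 = 5.15 kHz.
32.7 kHz mod fs = 1.8 kHz.
1.8 kHz ≤ fs/2 = 5.15 kHz, appears at 1.8 kHz.
18.4 kHz mod fs = 8.1 kHz.
8.1 kHz > fs/2 = 5.15 kHz, folds to fs − 8.1 kHz = 2.2 kHz.
49.9 kHz mod fs = 8.7 kHz.
8.7 kHz > fs/2 = 5.15 kHz, folds to fs − 8.7 kHz = 1.6 kHz.
8.7 kHz > fs/2 = 5.15 kHz, folds to fs − 8.7 kHz = 1.6 kHz.
Distinct values: {1.6 kHz, 1.8 kHz, 2.2 kHz} → 3.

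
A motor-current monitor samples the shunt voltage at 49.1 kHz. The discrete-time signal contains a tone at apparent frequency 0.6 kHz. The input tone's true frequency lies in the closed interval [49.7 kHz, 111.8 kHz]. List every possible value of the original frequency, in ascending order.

49.7 kHz, 97.6 kHz, 98.8 kHz

Frequencies that alias to 0.6 kHz are k·fs ± 0.6 kHz for integer k ≥ 0.
k=0: 0.6 kHz.
k=1: 48.5 kHz, 49.7 kHz.
k=2: 97.6 kHz, 98.8 kHz.
k=3: 146.7 kHz, 147.9 kHz.
Within [49.7 kHz, 111.8 kHz]: 49.7 kHz, 97.6 kHz, 98.8 kHz.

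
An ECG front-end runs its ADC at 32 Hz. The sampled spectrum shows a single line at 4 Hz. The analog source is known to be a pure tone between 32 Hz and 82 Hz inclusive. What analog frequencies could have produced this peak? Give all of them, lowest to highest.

36 Hz, 60 Hz, 68 Hz

Frequencies that alias to 4 Hz are k·fs ± 4 Hz for integer k ≥ 0.
k=0: 4 Hz.
k=1: 28 Hz, 36 Hz.
k=2: 60 Hz, 68 Hz.
k=3: 92 Hz, 100 Hz.
Within [32 Hz, 82 Hz]: 36 Hz, 60 Hz, 68 Hz.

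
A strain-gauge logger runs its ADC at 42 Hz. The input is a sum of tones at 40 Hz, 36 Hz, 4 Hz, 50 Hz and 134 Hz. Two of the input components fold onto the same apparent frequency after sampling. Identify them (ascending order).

fs/2 = 21 Hz.
40 Hz > fs/2 = 21 Hz, folds to fs − 40 Hz = 2 Hz.
36 Hz > fs/2 = 21 Hz, folds to fs − 36 Hz = 6 Hz.
4 Hz ≤ fs/2 = 21 Hz, passes unchanged.
50 Hz mod fs = 8 Hz.
8 Hz ≤ fs/2 = 21 Hz, appears at 8 Hz.
134 Hz mod fs = 8 Hz.
8 Hz ≤ fs/2 = 21 Hz, appears at 8 Hz.
50 Hz and 134 Hz both map to 8 Hz.

50 Hz, 134 Hz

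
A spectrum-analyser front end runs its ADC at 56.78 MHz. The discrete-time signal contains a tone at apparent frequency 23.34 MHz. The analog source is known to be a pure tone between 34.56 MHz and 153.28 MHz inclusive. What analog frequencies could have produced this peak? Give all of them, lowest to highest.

80.12 MHz, 90.22 MHz, 136.9 MHz, 147 MHz

Frequencies that alias to 23.34 MHz are k·fs ± 23.34 MHz for integer k ≥ 0.
k=0: 23.34 MHz.
k=1: 33.44 MHz, 80.12 MHz.
k=2: 90.22 MHz, 136.9 MHz.
k=3: 147 MHz, 193.68 MHz.
k=4: 203.78 MHz, 250.46 MHz.
Within [34.56 MHz, 153.28 MHz]: 80.12 MHz, 90.22 MHz, 136.9 MHz, 147 MHz.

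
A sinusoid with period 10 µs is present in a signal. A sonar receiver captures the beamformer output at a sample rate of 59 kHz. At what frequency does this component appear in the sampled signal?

T = 10 µs → f = 1/T = 100 kHz.
100 kHz mod fs = 41 kHz.
41 kHz > fs/2 = 29.5 kHz, folds to fs − 41 kHz = 18 kHz.

18 kHz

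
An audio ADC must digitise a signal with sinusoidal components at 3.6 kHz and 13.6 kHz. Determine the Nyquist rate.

Highest-frequency component: 13.6 kHz.
Nyquist rate = 2 × 13.6 kHz = 27.2 kHz.

27.2 kHz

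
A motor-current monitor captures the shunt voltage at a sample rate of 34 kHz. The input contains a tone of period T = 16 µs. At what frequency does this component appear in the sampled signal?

5.5 kHz

T = 16 µs → f = 1/T = 62.5 kHz.
62.5 kHz mod fs = 28.5 kHz.
28.5 kHz > fs/2 = 17 kHz, folds to fs − 28.5 kHz = 5.5 kHz.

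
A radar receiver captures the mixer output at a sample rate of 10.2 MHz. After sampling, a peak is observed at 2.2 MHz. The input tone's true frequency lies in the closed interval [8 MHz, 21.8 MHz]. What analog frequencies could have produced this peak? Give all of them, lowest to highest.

Frequencies that alias to 2.2 MHz are k·fs ± 2.2 MHz for integer k ≥ 0.
k=0: 2.2 MHz.
k=1: 8 MHz, 12.4 MHz.
k=2: 18.2 MHz, 22.6 MHz.
k=3: 28.4 MHz, 32.8 MHz.
Within [8 MHz, 21.8 MHz]: 8 MHz, 12.4 MHz, 18.2 MHz.

8 MHz, 12.4 MHz, 18.2 MHz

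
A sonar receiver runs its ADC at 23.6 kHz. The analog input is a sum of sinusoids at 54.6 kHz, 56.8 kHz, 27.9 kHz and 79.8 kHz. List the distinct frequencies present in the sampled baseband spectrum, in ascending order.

4.3 kHz, 7.4 kHz, 9 kHz, 9.6 kHz

fs/2 = 11.8 kHz.
54.6 kHz mod fs = 7.4 kHz.
7.4 kHz ≤ fs/2 = 11.8 kHz, appears at 7.4 kHz.
56.8 kHz mod fs = 9.6 kHz.
9.6 kHz ≤ fs/2 = 11.8 kHz, appears at 9.6 kHz.
27.9 kHz mod fs = 4.3 kHz.
4.3 kHz ≤ fs/2 = 11.8 kHz, appears at 4.3 kHz.
79.8 kHz mod fs = 9 kHz.
9 kHz ≤ fs/2 = 11.8 kHz, appears at 9 kHz.
Distinct values: {4.3 kHz, 7.4 kHz, 9 kHz, 9.6 kHz}.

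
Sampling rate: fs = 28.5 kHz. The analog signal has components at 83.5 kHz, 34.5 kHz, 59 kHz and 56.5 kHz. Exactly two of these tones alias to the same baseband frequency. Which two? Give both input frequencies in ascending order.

59 kHz, 83.5 kHz

fs/2 = 14.25 kHz.
83.5 kHz mod fs = 26.5 kHz.
26.5 kHz > fs/2 = 14.25 kHz, folds to fs − 26.5 kHz = 2 kHz.
34.5 kHz mod fs = 6 kHz.
6 kHz ≤ fs/2 = 14.25 kHz, appears at 6 kHz.
59 kHz mod fs = 2 kHz.
2 kHz ≤ fs/2 = 14.25 kHz, appears at 2 kHz.
56.5 kHz mod fs = 28 kHz.
28 kHz > fs/2 = 14.25 kHz, folds to fs − 28 kHz = 0.5 kHz.
59 kHz and 83.5 kHz both map to 2 kHz.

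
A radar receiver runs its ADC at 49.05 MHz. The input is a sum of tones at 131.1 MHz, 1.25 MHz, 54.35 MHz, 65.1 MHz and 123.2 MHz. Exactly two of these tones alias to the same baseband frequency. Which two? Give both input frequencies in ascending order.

fs/2 = 24.525 MHz.
131.1 MHz mod fs = 33 MHz.
33 MHz > fs/2 = 24.525 MHz, folds to fs − 33 MHz = 16.05 MHz.
1.25 MHz ≤ fs/2 = 24.525 MHz, passes unchanged.
54.35 MHz mod fs = 5.3 MHz.
5.3 MHz ≤ fs/2 = 24.525 MHz, appears at 5.3 MHz.
65.1 MHz mod fs = 16.05 MHz.
16.05 MHz ≤ fs/2 = 24.525 MHz, appears at 16.05 MHz.
123.2 MHz mod fs = 25.1 MHz.
25.1 MHz > fs/2 = 24.525 MHz, folds to fs − 25.1 MHz = 23.95 MHz.
65.1 MHz and 131.1 MHz both map to 16.05 MHz.

65.1 MHz, 131.1 MHz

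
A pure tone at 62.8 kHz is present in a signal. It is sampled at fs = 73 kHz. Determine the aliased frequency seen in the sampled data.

10.2 kHz

62.8 kHz > fs/2 = 36.5 kHz, folds to fs − 62.8 kHz = 10.2 kHz.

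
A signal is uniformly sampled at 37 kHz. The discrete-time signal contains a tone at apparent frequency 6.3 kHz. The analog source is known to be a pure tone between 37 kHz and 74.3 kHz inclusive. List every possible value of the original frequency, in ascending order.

Frequencies that alias to 6.3 kHz are k·fs ± 6.3 kHz for integer k ≥ 0.
k=0: 6.3 kHz.
k=1: 30.7 kHz, 43.3 kHz.
k=2: 67.7 kHz, 80.3 kHz.
k=3: 104.7 kHz, 117.3 kHz.
Within [37 kHz, 74.3 kHz]: 43.3 kHz, 67.7 kHz.

43.3 kHz, 67.7 kHz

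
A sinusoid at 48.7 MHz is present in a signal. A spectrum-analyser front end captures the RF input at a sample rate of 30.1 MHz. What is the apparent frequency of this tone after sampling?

11.5 MHz

48.7 MHz mod fs = 18.6 MHz.
18.6 MHz > fs/2 = 15.05 MHz, folds to fs − 18.6 MHz = 11.5 MHz.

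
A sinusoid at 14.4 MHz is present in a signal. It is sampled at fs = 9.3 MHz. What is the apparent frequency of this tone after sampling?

4.2 MHz

14.4 MHz mod fs = 5.1 MHz.
5.1 MHz > fs/2 = 4.65 MHz, folds to fs − 5.1 MHz = 4.2 MHz.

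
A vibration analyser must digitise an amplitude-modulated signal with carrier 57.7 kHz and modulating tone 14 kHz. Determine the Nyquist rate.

143.4 kHz

AM sidebands sit at fc ± fm = 43.7 kHz and 71.7 kHz.
Highest-frequency component: 71.7 kHz.
Nyquist rate = 2 × 71.7 kHz = 143.4 kHz.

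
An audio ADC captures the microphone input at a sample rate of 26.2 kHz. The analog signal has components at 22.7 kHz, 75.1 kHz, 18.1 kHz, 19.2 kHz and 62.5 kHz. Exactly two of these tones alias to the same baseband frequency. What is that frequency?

fs/2 = 13.1 kHz.
22.7 kHz > fs/2 = 13.1 kHz, folds to fs − 22.7 kHz = 3.5 kHz.
75.1 kHz mod fs = 22.7 kHz.
22.7 kHz > fs/2 = 13.1 kHz, folds to fs − 22.7 kHz = 3.5 kHz.
18.1 kHz > fs/2 = 13.1 kHz, folds to fs − 18.1 kHz = 8.1 kHz.
19.2 kHz > fs/2 = 13.1 kHz, folds to fs − 19.2 kHz = 7 kHz.
62.5 kHz mod fs = 10.1 kHz.
10.1 kHz ≤ fs/2 = 13.1 kHz, appears at 10.1 kHz.
22.7 kHz and 75.1 kHz both map to 3.5 kHz.

3.5 kHz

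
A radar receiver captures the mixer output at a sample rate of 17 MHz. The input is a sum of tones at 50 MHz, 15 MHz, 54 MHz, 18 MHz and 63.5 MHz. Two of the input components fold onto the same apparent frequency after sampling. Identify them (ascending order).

18 MHz, 50 MHz

fs/2 = 8.5 MHz.
50 MHz mod fs = 16 MHz.
16 MHz > fs/2 = 8.5 MHz, folds to fs − 16 MHz = 1 MHz.
15 MHz > fs/2 = 8.5 MHz, folds to fs − 15 MHz = 2 MHz.
54 MHz mod fs = 3 MHz.
3 MHz ≤ fs/2 = 8.5 MHz, appears at 3 MHz.
18 MHz mod fs = 1 MHz.
1 MHz ≤ fs/2 = 8.5 MHz, appears at 1 MHz.
63.5 MHz mod fs = 12.5 MHz.
12.5 MHz > fs/2 = 8.5 MHz, folds to fs − 12.5 MHz = 4.5 MHz.
18 MHz and 50 MHz both map to 1 MHz.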